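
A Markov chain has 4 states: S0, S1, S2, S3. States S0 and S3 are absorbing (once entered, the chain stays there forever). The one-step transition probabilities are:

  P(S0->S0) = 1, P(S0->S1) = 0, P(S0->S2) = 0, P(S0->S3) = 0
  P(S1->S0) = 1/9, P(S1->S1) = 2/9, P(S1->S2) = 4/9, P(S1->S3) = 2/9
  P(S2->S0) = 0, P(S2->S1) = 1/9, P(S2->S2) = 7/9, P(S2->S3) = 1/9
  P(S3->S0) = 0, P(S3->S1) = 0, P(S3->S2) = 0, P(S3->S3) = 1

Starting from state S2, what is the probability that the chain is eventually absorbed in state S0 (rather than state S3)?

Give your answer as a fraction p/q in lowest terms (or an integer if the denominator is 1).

Let a_i = P(absorbed in S0 | start in state i).
Boundary conditions: a_S0 = 1, a_S3 = 0.
For each transient state i, a_i = sum_j P(i->j) * a_j:
  a_S1 = 1/9*a_S0 + 2/9*a_S1 + 4/9*a_S2 + 2/9*a_S3
  a_S2 = 0*a_S0 + 1/9*a_S1 + 7/9*a_S2 + 1/9*a_S3

Substituting a_S0 = 1 and a_S3 = 0, rearrange to (I - Q) a = r where r[i] = P(i -> S0):
  [7/9, -4/9] . (a_S1, a_S2) = 1/9
  [-1/9, 2/9] . (a_S1, a_S2) = 0

Solving yields:
  a_S1 = 1/5
  a_S2 = 1/10

Starting state is S2, so the absorption probability is a_S2 = 1/10.

Answer: 1/10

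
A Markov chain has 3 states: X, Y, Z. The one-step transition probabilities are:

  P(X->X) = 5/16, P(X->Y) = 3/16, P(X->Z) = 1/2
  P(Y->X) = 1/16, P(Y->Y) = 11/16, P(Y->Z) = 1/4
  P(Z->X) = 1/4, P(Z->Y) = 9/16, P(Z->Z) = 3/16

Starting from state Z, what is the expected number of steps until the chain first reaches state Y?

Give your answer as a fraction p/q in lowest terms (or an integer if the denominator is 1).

Let h_i = expected steps to first reach Y from state i.
Boundary: h_Y = 0.
First-step equations for the other states:
  h_X = 1 + 5/16*h_X + 3/16*h_Y + 1/2*h_Z
  h_Z = 1 + 1/4*h_X + 9/16*h_Y + 3/16*h_Z

Substituting h_Y = 0 and rearranging gives the linear system (I - Q) h = 1:
  [11/16, -1/2] . (h_X, h_Z) = 1
  [-1/4, 13/16] . (h_X, h_Z) = 1

Solving yields:
  h_X = 112/37
  h_Z = 80/37

Starting state is Z, so the expected hitting time is h_Z = 80/37.

Answer: 80/37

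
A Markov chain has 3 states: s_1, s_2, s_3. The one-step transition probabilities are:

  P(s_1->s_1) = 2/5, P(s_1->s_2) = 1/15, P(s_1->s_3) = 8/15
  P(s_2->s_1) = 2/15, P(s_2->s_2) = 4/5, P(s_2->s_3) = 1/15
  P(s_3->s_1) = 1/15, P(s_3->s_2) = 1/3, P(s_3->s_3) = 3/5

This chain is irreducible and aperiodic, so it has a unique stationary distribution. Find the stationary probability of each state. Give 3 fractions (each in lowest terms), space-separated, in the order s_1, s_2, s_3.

Answer: 13/84 23/42 25/84

Derivation:
The stationary distribution satisfies pi = pi * P, i.e.:
  pi_s_1 = 2/5*pi_s_1 + 2/15*pi_s_2 + 1/15*pi_s_3
  pi_s_2 = 1/15*pi_s_1 + 4/5*pi_s_2 + 1/3*pi_s_3
  pi_s_3 = 8/15*pi_s_1 + 1/15*pi_s_2 + 3/5*pi_s_3
with normalization: pi_s_1 + pi_s_2 + pi_s_3 = 1.

Using the first 2 balance equations plus normalization, the linear system A*pi = b is:
  [-3/5, 2/15, 1/15] . pi = 0
  [1/15, -1/5, 1/3] . pi = 0
  [1, 1, 1] . pi = 1

Solving yields:
  pi_s_1 = 13/84
  pi_s_2 = 23/42
  pi_s_3 = 25/84

Verification (pi * P):
  13/84*2/5 + 23/42*2/15 + 25/84*1/15 = 13/84 = pi_s_1  (ok)
  13/84*1/15 + 23/42*4/5 + 25/84*1/3 = 23/42 = pi_s_2  (ok)
  13/84*8/15 + 23/42*1/15 + 25/84*3/5 = 25/84 = pi_s_3  (ok)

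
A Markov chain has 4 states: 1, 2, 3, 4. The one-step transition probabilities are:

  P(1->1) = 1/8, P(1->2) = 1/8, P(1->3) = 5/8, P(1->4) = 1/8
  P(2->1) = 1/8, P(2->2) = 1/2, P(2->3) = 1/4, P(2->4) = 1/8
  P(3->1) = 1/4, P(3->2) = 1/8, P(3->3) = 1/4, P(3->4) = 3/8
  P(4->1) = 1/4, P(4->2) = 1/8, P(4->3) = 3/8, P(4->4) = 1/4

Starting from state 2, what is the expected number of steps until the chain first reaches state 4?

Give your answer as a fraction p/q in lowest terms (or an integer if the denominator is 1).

Answer: 488/99

Derivation:
Let h_i = expected steps to first reach 4 from state i.
Boundary: h_4 = 0.
First-step equations for the other states:
  h_1 = 1 + 1/8*h_1 + 1/8*h_2 + 5/8*h_3 + 1/8*h_4
  h_2 = 1 + 1/8*h_1 + 1/2*h_2 + 1/4*h_3 + 1/8*h_4
  h_3 = 1 + 1/4*h_1 + 1/8*h_2 + 1/4*h_3 + 3/8*h_4

Substituting h_4 = 0 and rearranging gives the linear system (I - Q) h = 1:
  [7/8, -1/8, -5/8] . (h_1, h_2, h_3) = 1
  [-1/8, 1/2, -1/4] . (h_1, h_2, h_3) = 1
  [-1/4, -1/8, 3/4] . (h_1, h_2, h_3) = 1

Solving yields:
  h_1 = 40/9
  h_2 = 488/99
  h_3 = 40/11

Starting state is 2, so the expected hitting time is h_2 = 488/99.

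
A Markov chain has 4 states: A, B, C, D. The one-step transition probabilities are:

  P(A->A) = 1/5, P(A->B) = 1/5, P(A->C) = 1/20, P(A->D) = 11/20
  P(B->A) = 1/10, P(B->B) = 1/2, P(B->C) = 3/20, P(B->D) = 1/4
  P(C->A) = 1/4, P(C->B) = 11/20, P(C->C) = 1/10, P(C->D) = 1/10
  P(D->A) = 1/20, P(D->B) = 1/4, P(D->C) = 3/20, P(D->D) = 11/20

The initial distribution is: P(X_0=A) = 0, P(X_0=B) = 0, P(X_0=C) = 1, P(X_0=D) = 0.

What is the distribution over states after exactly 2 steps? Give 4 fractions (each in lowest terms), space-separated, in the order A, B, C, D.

Answer: 27/200 81/200 3/25 17/50

Derivation:
Propagating the distribution step by step (d_{t+1} = d_t * P):
d_0 = (A=0, B=0, C=1, D=0)
  d_1[A] = 0*1/5 + 0*1/10 + 1*1/4 + 0*1/20 = 1/4
  d_1[B] = 0*1/5 + 0*1/2 + 1*11/20 + 0*1/4 = 11/20
  d_1[C] = 0*1/20 + 0*3/20 + 1*1/10 + 0*3/20 = 1/10
  d_1[D] = 0*11/20 + 0*1/4 + 1*1/10 + 0*11/20 = 1/10
d_1 = (A=1/4, B=11/20, C=1/10, D=1/10)
  d_2[A] = 1/4*1/5 + 11/20*1/10 + 1/10*1/4 + 1/10*1/20 = 27/200
  d_2[B] = 1/4*1/5 + 11/20*1/2 + 1/10*11/20 + 1/10*1/4 = 81/200
  d_2[C] = 1/4*1/20 + 11/20*3/20 + 1/10*1/10 + 1/10*3/20 = 3/25
  d_2[D] = 1/4*11/20 + 11/20*1/4 + 1/10*1/10 + 1/10*11/20 = 17/50
d_2 = (A=27/200, B=81/200, C=3/25, D=17/50)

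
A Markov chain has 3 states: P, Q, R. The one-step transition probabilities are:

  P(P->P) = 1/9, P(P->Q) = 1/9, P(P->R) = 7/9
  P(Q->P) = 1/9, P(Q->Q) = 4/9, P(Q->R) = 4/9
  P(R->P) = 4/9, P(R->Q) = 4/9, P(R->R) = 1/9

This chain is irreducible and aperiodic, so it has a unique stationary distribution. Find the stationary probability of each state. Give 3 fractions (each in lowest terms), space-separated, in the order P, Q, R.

The stationary distribution satisfies pi = pi * P, i.e.:
  pi_P = 1/9*pi_P + 1/9*pi_Q + 4/9*pi_R
  pi_Q = 1/9*pi_P + 4/9*pi_Q + 4/9*pi_R
  pi_R = 7/9*pi_P + 4/9*pi_Q + 1/9*pi_R
with normalization: pi_P + pi_Q + pi_R = 1.

Using the first 2 balance equations plus normalization, the linear system A*pi = b is:
  [-8/9, 1/9, 4/9] . pi = 0
  [1/9, -5/9, 4/9] . pi = 0
  [1, 1, 1] . pi = 1

Solving yields:
  pi_P = 8/33
  pi_Q = 4/11
  pi_R = 13/33

Verification (pi * P):
  8/33*1/9 + 4/11*1/9 + 13/33*4/9 = 8/33 = pi_P  (ok)
  8/33*1/9 + 4/11*4/9 + 13/33*4/9 = 4/11 = pi_Q  (ok)
  8/33*7/9 + 4/11*4/9 + 13/33*1/9 = 13/33 = pi_R  (ok)

Answer: 8/33 4/11 13/33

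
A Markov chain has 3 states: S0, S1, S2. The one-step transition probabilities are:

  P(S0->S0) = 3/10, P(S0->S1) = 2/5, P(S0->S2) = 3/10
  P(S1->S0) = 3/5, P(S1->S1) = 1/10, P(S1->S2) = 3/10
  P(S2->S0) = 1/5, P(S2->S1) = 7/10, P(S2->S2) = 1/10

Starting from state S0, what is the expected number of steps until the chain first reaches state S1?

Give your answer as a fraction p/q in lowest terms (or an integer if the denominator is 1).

Answer: 40/19

Derivation:
Let h_i = expected steps to first reach S1 from state i.
Boundary: h_S1 = 0.
First-step equations for the other states:
  h_S0 = 1 + 3/10*h_S0 + 2/5*h_S1 + 3/10*h_S2
  h_S2 = 1 + 1/5*h_S0 + 7/10*h_S1 + 1/10*h_S2

Substituting h_S1 = 0 and rearranging gives the linear system (I - Q) h = 1:
  [7/10, -3/10] . (h_S0, h_S2) = 1
  [-1/5, 9/10] . (h_S0, h_S2) = 1

Solving yields:
  h_S0 = 40/19
  h_S2 = 30/19

Starting state is S0, so the expected hitting time is h_S0 = 40/19.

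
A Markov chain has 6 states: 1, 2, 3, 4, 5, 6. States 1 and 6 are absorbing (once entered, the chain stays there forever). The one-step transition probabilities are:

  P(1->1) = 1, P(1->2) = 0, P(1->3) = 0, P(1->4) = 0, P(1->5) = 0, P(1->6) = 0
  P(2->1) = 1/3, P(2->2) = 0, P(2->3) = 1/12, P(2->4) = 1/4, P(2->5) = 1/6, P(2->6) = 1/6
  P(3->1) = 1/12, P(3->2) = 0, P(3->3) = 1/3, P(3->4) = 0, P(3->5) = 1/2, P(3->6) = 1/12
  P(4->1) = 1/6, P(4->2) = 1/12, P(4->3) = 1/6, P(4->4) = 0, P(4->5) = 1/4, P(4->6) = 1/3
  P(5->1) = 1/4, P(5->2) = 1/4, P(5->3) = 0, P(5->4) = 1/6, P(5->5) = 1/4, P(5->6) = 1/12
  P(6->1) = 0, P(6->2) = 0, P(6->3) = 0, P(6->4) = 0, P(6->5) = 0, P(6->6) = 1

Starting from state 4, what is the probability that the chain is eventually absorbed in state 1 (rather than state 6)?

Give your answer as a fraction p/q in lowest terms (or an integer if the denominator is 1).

Answer: 975/2032

Derivation:
Let a_i = P(absorbed in 1 | start in state i).
Boundary conditions: a_1 = 1, a_6 = 0.
For each transient state i, a_i = sum_j P(i->j) * a_j:
  a_2 = 1/3*a_1 + 0*a_2 + 1/12*a_3 + 1/4*a_4 + 1/6*a_5 + 1/6*a_6
  a_3 = 1/12*a_1 + 0*a_2 + 1/3*a_3 + 0*a_4 + 1/2*a_5 + 1/12*a_6
  a_4 = 1/6*a_1 + 1/12*a_2 + 1/6*a_3 + 0*a_4 + 1/4*a_5 + 1/3*a_6
  a_5 = 1/4*a_1 + 1/4*a_2 + 0*a_3 + 1/6*a_4 + 1/4*a_5 + 1/12*a_6

Substituting a_1 = 1 and a_6 = 0, rearrange to (I - Q) a = r where r[i] = P(i -> 1):
  [1, -1/12, -1/4, -1/6] . (a_2, a_3, a_4, a_5) = 1/3
  [0, 2/3, 0, -1/2] . (a_2, a_3, a_4, a_5) = 1/12
  [-1/12, -1/6, 1, -1/4] . (a_2, a_3, a_4, a_5) = 1/6
  [-1/4, 0, -1/6, 3/4] . (a_2, a_3, a_4, a_5) = 1/4

Solving yields:
  a_2 = 621/1016
  a_3 = 1235/2032
  a_4 = 975/2032
  a_5 = 327/508

Starting state is 4, so the absorption probability is a_4 = 975/2032.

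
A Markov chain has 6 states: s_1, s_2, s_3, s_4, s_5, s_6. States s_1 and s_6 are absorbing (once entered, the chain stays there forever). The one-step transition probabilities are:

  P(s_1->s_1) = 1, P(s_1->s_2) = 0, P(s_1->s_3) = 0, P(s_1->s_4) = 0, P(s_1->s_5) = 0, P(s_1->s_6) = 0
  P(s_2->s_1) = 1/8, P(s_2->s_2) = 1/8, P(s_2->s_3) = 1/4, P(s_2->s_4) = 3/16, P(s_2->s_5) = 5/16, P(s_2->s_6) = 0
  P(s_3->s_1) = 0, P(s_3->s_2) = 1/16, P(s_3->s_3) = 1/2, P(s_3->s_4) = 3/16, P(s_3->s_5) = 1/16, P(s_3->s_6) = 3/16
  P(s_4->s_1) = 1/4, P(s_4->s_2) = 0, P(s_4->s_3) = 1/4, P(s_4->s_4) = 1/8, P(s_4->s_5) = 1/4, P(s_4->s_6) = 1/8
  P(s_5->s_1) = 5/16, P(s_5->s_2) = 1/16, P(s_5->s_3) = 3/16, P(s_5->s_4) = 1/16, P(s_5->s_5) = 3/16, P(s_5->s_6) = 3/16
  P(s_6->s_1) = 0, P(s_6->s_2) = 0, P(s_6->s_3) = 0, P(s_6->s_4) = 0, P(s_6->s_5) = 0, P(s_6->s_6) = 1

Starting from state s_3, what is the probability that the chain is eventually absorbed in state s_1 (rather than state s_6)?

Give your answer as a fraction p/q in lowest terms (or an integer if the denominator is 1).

Answer: 2503/7379

Derivation:
Let a_i = P(absorbed in s_1 | start in state i).
Boundary conditions: a_s_1 = 1, a_s_6 = 0.
For each transient state i, a_i = sum_j P(i->j) * a_j:
  a_s_2 = 1/8*a_s_1 + 1/8*a_s_2 + 1/4*a_s_3 + 3/16*a_s_4 + 5/16*a_s_5 + 0*a_s_6
  a_s_3 = 0*a_s_1 + 1/16*a_s_2 + 1/2*a_s_3 + 3/16*a_s_4 + 1/16*a_s_5 + 3/16*a_s_6
  a_s_4 = 1/4*a_s_1 + 0*a_s_2 + 1/4*a_s_3 + 1/8*a_s_4 + 1/4*a_s_5 + 1/8*a_s_6
  a_s_5 = 5/16*a_s_1 + 1/16*a_s_2 + 3/16*a_s_3 + 1/16*a_s_4 + 3/16*a_s_5 + 3/16*a_s_6

Substituting a_s_1 = 1 and a_s_6 = 0, rearrange to (I - Q) a = r where r[i] = P(i -> s_1):
  [7/8, -1/4, -3/16, -5/16] . (a_s_2, a_s_3, a_s_4, a_s_5) = 1/8
  [-1/16, 1/2, -3/16, -1/16] . (a_s_2, a_s_3, a_s_4, a_s_5) = 0
  [0, -1/4, 7/8, -1/4] . (a_s_2, a_s_3, a_s_4, a_s_5) = 1/4
  [-1/16, -3/16, -1/16, 13/16] . (a_s_2, a_s_3, a_s_4, a_s_5) = 5/16

Solving yields:
  a_s_2 = 4062/7379
  a_s_3 = 2503/7379
  a_s_4 = 3976/7379
  a_s_5 = 4034/7379

Starting state is s_3, so the absorption probability is a_s_3 = 2503/7379.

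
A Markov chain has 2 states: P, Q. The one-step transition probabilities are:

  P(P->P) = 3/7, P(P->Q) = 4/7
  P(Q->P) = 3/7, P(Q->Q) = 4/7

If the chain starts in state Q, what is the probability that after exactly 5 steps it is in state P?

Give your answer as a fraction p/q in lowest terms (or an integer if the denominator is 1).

Answer: 3/7

Derivation:
Computing P^5 by repeated multiplication:
P^1 =
  P: [3/7, 4/7]
  Q: [3/7, 4/7]
P^2 =
  P: [3/7, 4/7]
  Q: [3/7, 4/7]
P^3 =
  P: [3/7, 4/7]
  Q: [3/7, 4/7]
P^4 =
  P: [3/7, 4/7]
  Q: [3/7, 4/7]
P^5 =
  P: [3/7, 4/7]
  Q: [3/7, 4/7]

(P^5)[Q -> P] = 3/7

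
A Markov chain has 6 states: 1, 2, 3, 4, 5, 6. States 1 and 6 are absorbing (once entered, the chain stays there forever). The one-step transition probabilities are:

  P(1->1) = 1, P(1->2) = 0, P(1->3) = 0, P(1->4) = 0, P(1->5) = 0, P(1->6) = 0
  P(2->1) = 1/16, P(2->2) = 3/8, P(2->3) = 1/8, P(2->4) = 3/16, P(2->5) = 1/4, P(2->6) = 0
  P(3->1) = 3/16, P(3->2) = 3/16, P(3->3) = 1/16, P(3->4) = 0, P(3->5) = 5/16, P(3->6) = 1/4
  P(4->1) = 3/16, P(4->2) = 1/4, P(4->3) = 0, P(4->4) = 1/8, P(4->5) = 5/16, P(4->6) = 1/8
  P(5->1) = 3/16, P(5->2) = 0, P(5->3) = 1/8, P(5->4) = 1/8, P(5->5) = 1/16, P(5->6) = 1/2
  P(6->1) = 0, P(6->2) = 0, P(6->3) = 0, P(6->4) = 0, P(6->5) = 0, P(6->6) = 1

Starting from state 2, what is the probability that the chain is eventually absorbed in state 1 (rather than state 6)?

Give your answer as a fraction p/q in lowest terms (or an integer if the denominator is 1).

Let a_i = P(absorbed in 1 | start in state i).
Boundary conditions: a_1 = 1, a_6 = 0.
For each transient state i, a_i = sum_j P(i->j) * a_j:
  a_2 = 1/16*a_1 + 3/8*a_2 + 1/8*a_3 + 3/16*a_4 + 1/4*a_5 + 0*a_6
  a_3 = 3/16*a_1 + 3/16*a_2 + 1/16*a_3 + 0*a_4 + 5/16*a_5 + 1/4*a_6
  a_4 = 3/16*a_1 + 1/4*a_2 + 0*a_3 + 1/8*a_4 + 5/16*a_5 + 1/8*a_6
  a_5 = 3/16*a_1 + 0*a_2 + 1/8*a_3 + 1/8*a_4 + 1/16*a_5 + 1/2*a_6

Substituting a_1 = 1 and a_6 = 0, rearrange to (I - Q) a = r where r[i] = P(i -> 1):
  [5/8, -1/8, -3/16, -1/4] . (a_2, a_3, a_4, a_5) = 1/16
  [-3/16, 15/16, 0, -5/16] . (a_2, a_3, a_4, a_5) = 3/16
  [-1/4, 0, 7/8, -5/16] . (a_2, a_3, a_4, a_5) = 3/16
  [0, -1/8, -1/8, 15/16] . (a_2, a_3, a_4, a_5) = 3/16

Solving yields:
  a_2 = 5228/11917
  a_3 = 4670/11917
  a_4 = 5377/11917
  a_5 = 219/701

Starting state is 2, so the absorption probability is a_2 = 5228/11917.

Answer: 5228/11917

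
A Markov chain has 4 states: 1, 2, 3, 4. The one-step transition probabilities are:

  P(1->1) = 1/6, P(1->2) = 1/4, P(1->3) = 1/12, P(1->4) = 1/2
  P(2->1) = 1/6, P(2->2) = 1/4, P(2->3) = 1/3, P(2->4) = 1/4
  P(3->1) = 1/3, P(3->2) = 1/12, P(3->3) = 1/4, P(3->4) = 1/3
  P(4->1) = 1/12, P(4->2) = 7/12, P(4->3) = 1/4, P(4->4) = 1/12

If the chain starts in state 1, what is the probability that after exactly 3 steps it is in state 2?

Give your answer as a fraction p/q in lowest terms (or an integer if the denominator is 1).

Answer: 9/32

Derivation:
Computing P^3 by repeated multiplication:
P^1 =
  1: [1/6, 1/4, 1/12, 1/2]
  2: [1/6, 1/4, 1/3, 1/4]
  3: [1/3, 1/12, 1/4, 1/3]
  4: [1/12, 7/12, 1/4, 1/12]
P^2 =
  1: [5/36, 29/72, 35/144, 31/144]
  2: [29/144, 5/18, 35/144, 5/18]
  3: [13/72, 23/72, 29/144, 43/144]
  4: [29/144, 17/72, 41/144, 5/18]
P^3 =
  1: [109/576, 9/32, 25/96, 155/576]
  2: [53/288, 29/96, 23/96, 79/288]
  3: [101/576, 91/288, 71/288, 151/576]
  4: [55/288, 85/288, 17/72, 5/18]

(P^3)[1 -> 2] = 9/32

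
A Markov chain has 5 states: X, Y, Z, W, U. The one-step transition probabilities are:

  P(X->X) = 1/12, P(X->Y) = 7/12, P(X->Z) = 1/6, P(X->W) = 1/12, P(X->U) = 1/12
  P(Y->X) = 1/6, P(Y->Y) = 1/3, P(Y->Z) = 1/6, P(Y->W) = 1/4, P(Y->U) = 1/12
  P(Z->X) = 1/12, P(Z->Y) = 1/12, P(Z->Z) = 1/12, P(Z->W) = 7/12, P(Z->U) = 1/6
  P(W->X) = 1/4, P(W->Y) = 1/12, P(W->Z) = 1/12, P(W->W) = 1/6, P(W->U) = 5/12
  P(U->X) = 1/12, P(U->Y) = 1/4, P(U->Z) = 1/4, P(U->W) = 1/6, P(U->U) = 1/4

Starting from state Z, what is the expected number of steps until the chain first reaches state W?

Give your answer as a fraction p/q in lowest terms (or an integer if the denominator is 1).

Let h_i = expected steps to first reach W from state i.
Boundary: h_W = 0.
First-step equations for the other states:
  h_X = 1 + 1/12*h_X + 7/12*h_Y + 1/6*h_Z + 1/12*h_W + 1/12*h_U
  h_Y = 1 + 1/6*h_X + 1/3*h_Y + 1/6*h_Z + 1/4*h_W + 1/12*h_U
  h_Z = 1 + 1/12*h_X + 1/12*h_Y + 1/12*h_Z + 7/12*h_W + 1/6*h_U
  h_U = 1 + 1/12*h_X + 1/4*h_Y + 1/4*h_Z + 1/6*h_W + 1/4*h_U

Substituting h_W = 0 and rearranging gives the linear system (I - Q) h = 1:
  [11/12, -7/12, -1/6, -1/12] . (h_X, h_Y, h_Z, h_U) = 1
  [-1/6, 2/3, -1/6, -1/12] . (h_X, h_Y, h_Z, h_U) = 1
  [-1/12, -1/12, 11/12, -1/6] . (h_X, h_Y, h_Z, h_U) = 1
  [-1/12, -1/4, -1/4, 3/4] . (h_X, h_Y, h_Z, h_U) = 1

Solving yields:
  h_X = 1935/457
  h_Y = 1677/457
  h_Z = 1148/457
  h_U = 1766/457

Starting state is Z, so the expected hitting time is h_Z = 1148/457.

Answer: 1148/457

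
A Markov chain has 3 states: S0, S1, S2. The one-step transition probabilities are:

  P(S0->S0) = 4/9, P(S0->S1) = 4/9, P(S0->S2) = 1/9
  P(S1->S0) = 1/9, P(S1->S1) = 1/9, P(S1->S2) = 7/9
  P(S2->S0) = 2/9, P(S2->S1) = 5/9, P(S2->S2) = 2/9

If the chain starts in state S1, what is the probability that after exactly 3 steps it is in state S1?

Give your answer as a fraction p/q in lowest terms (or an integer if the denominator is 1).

Computing P^3 by repeated multiplication:
P^1 =
  S0: [4/9, 4/9, 1/9]
  S1: [1/9, 1/9, 7/9]
  S2: [2/9, 5/9, 2/9]
P^2 =
  S0: [22/81, 25/81, 34/81]
  S1: [19/81, 40/81, 22/81]
  S2: [17/81, 23/81, 41/81]
P^3 =
  S0: [181/729, 283/729, 265/729]
  S1: [160/729, 226/729, 343/729]
  S2: [173/729, 296/729, 260/729]

(P^3)[S1 -> S1] = 226/729

Answer: 226/729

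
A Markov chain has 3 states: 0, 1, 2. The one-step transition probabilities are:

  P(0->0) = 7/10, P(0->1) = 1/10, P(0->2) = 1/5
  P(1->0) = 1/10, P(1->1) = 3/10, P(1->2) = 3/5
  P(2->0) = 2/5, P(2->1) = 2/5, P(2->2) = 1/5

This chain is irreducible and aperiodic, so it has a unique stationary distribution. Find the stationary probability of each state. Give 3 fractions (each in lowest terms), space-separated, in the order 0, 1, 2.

The stationary distribution satisfies pi = pi * P, i.e.:
  pi_0 = 7/10*pi_0 + 1/10*pi_1 + 2/5*pi_2
  pi_1 = 1/10*pi_0 + 3/10*pi_1 + 2/5*pi_2
  pi_2 = 1/5*pi_0 + 3/5*pi_1 + 1/5*pi_2
with normalization: pi_0 + pi_1 + pi_2 = 1.

Using the first 2 balance equations plus normalization, the linear system A*pi = b is:
  [-3/10, 1/10, 2/5] . pi = 0
  [1/10, -7/10, 2/5] . pi = 0
  [1, 1, 1] . pi = 1

Solving yields:
  pi_0 = 8/17
  pi_1 = 4/17
  pi_2 = 5/17

Verification (pi * P):
  8/17*7/10 + 4/17*1/10 + 5/17*2/5 = 8/17 = pi_0  (ok)
  8/17*1/10 + 4/17*3/10 + 5/17*2/5 = 4/17 = pi_1  (ok)
  8/17*1/5 + 4/17*3/5 + 5/17*1/5 = 5/17 = pi_2  (ok)

Answer: 8/17 4/17 5/17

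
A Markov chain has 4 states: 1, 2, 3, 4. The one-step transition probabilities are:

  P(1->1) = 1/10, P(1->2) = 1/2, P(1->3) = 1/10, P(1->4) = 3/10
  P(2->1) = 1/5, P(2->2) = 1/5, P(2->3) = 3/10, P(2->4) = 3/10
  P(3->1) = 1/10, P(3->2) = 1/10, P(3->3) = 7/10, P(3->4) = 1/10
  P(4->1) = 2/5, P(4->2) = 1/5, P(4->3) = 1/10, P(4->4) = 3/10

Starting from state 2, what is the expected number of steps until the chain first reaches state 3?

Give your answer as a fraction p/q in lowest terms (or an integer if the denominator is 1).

Answer: 275/53

Derivation:
Let h_i = expected steps to first reach 3 from state i.
Boundary: h_3 = 0.
First-step equations for the other states:
  h_1 = 1 + 1/10*h_1 + 1/2*h_2 + 1/10*h_3 + 3/10*h_4
  h_2 = 1 + 1/5*h_1 + 1/5*h_2 + 3/10*h_3 + 3/10*h_4
  h_4 = 1 + 2/5*h_1 + 1/5*h_2 + 1/10*h_3 + 3/10*h_4

Substituting h_3 = 0 and rearranging gives the linear system (I - Q) h = 1:
  [9/10, -1/2, -3/10] . (h_1, h_2, h_4) = 1
  [-1/5, 4/5, -3/10] . (h_1, h_2, h_4) = 1
  [-2/5, -1/5, 7/10] . (h_1, h_2, h_4) = 1

Solving yields:
  h_1 = 325/53
  h_2 = 275/53
  h_4 = 340/53

Starting state is 2, so the expected hitting time is h_2 = 275/53.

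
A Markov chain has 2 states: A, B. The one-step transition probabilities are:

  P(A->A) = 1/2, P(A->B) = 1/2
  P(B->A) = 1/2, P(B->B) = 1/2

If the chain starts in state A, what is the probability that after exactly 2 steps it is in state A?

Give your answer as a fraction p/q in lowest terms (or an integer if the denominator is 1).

Answer: 1/2

Derivation:
Computing P^2 by repeated multiplication:
P^1 =
  A: [1/2, 1/2]
  B: [1/2, 1/2]
P^2 =
  A: [1/2, 1/2]
  B: [1/2, 1/2]

(P^2)[A -> A] = 1/2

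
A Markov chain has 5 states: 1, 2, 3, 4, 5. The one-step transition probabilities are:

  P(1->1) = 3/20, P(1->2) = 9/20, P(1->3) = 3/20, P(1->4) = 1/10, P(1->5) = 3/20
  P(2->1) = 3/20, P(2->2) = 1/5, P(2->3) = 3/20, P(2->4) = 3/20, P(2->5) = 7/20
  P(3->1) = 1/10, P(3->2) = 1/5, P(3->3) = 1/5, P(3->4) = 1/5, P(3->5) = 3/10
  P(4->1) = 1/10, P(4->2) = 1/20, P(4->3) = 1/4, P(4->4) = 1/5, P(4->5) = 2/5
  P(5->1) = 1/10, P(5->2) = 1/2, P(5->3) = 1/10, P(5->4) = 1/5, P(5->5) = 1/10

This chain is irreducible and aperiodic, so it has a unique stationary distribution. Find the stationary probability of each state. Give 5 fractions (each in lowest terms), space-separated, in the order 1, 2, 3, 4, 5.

Answer: 354/2947 832/2947 7181/44205 366/2105 11548/44205

Derivation:
The stationary distribution satisfies pi = pi * P, i.e.:
  pi_1 = 3/20*pi_1 + 3/20*pi_2 + 1/10*pi_3 + 1/10*pi_4 + 1/10*pi_5
  pi_2 = 9/20*pi_1 + 1/5*pi_2 + 1/5*pi_3 + 1/20*pi_4 + 1/2*pi_5
  pi_3 = 3/20*pi_1 + 3/20*pi_2 + 1/5*pi_3 + 1/4*pi_4 + 1/10*pi_5
  pi_4 = 1/10*pi_1 + 3/20*pi_2 + 1/5*pi_3 + 1/5*pi_4 + 1/5*pi_5
  pi_5 = 3/20*pi_1 + 7/20*pi_2 + 3/10*pi_3 + 2/5*pi_4 + 1/10*pi_5
with normalization: pi_1 + pi_2 + pi_3 + pi_4 + pi_5 = 1.

Using the first 4 balance equations plus normalization, the linear system A*pi = b is:
  [-17/20, 3/20, 1/10, 1/10, 1/10] . pi = 0
  [9/20, -4/5, 1/5, 1/20, 1/2] . pi = 0
  [3/20, 3/20, -4/5, 1/4, 1/10] . pi = 0
  [1/10, 3/20, 1/5, -4/5, 1/5] . pi = 0
  [1, 1, 1, 1, 1] . pi = 1

Solving yields:
  pi_1 = 354/2947
  pi_2 = 832/2947
  pi_3 = 7181/44205
  pi_4 = 366/2105
  pi_5 = 11548/44205

Verification (pi * P):
  354/2947*3/20 + 832/2947*3/20 + 7181/44205*1/10 + 366/2105*1/10 + 11548/44205*1/10 = 354/2947 = pi_1  (ok)
  354/2947*9/20 + 832/2947*1/5 + 7181/44205*1/5 + 366/2105*1/20 + 11548/44205*1/2 = 832/2947 = pi_2  (ok)
  354/2947*3/20 + 832/2947*3/20 + 7181/44205*1/5 + 366/2105*1/4 + 11548/44205*1/10 = 7181/44205 = pi_3  (ok)
  354/2947*1/10 + 832/2947*3/20 + 7181/44205*1/5 + 366/2105*1/5 + 11548/44205*1/5 = 366/2105 = pi_4  (ok)
  354/2947*3/20 + 832/2947*7/20 + 7181/44205*3/10 + 366/2105*2/5 + 11548/44205*1/10 = 11548/44205 = pi_5  (ok)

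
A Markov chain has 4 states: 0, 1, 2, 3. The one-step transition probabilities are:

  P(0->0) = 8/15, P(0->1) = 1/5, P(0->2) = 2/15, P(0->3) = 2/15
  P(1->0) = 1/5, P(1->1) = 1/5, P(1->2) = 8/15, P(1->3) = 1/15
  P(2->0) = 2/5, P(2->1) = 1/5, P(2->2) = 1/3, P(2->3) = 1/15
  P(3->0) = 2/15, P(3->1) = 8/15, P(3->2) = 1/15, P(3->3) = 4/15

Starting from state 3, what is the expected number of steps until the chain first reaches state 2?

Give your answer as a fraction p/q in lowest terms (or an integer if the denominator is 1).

Let h_i = expected steps to first reach 2 from state i.
Boundary: h_2 = 0.
First-step equations for the other states:
  h_0 = 1 + 8/15*h_0 + 1/5*h_1 + 2/15*h_2 + 2/15*h_3
  h_1 = 1 + 1/5*h_0 + 1/5*h_1 + 8/15*h_2 + 1/15*h_3
  h_3 = 1 + 2/15*h_0 + 8/15*h_1 + 1/15*h_2 + 4/15*h_3

Substituting h_2 = 0 and rearranging gives the linear system (I - Q) h = 1:
  [7/15, -1/5, -2/15] . (h_0, h_1, h_3) = 1
  [-1/5, 4/5, -1/15] . (h_0, h_1, h_3) = 1
  [-2/15, -8/15, 11/15] . (h_0, h_1, h_3) = 1

Solving yields:
  h_0 = 3000/667
  h_1 = 1815/667
  h_3 = 2775/667

Starting state is 3, so the expected hitting time is h_3 = 2775/667.

Answer: 2775/667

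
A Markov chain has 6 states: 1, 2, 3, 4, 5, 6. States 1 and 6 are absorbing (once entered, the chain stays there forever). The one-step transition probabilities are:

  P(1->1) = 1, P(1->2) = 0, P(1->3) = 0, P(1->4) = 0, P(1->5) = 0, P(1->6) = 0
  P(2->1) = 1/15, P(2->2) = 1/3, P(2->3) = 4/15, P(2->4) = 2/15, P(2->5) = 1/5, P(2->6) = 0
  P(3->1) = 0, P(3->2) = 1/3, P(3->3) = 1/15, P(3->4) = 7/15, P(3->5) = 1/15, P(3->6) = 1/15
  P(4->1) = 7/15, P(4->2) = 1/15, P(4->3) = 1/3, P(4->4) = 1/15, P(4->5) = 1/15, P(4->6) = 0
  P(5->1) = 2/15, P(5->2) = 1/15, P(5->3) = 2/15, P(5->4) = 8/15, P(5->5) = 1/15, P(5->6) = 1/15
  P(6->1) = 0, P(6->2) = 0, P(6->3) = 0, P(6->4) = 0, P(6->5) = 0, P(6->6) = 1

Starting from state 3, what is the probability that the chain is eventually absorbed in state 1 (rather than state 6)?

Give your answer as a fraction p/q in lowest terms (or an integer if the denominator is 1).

Let a_i = P(absorbed in 1 | start in state i).
Boundary conditions: a_1 = 1, a_6 = 0.
For each transient state i, a_i = sum_j P(i->j) * a_j:
  a_2 = 1/15*a_1 + 1/3*a_2 + 4/15*a_3 + 2/15*a_4 + 1/5*a_5 + 0*a_6
  a_3 = 0*a_1 + 1/3*a_2 + 1/15*a_3 + 7/15*a_4 + 1/15*a_5 + 1/15*a_6
  a_4 = 7/15*a_1 + 1/15*a_2 + 1/3*a_3 + 1/15*a_4 + 1/15*a_5 + 0*a_6
  a_5 = 2/15*a_1 + 1/15*a_2 + 2/15*a_3 + 8/15*a_4 + 1/15*a_5 + 1/15*a_6

Substituting a_1 = 1 and a_6 = 0, rearrange to (I - Q) a = r where r[i] = P(i -> 1):
  [2/3, -4/15, -2/15, -1/5] . (a_2, a_3, a_4, a_5) = 1/15
  [-1/3, 14/15, -7/15, -1/15] . (a_2, a_3, a_4, a_5) = 0
  [-1/15, -1/3, 14/15, -1/15] . (a_2, a_3, a_4, a_5) = 7/15
  [-1/15, -2/15, -8/15, 14/15] . (a_2, a_3, a_4, a_5) = 2/15

Solving yields:
  a_2 = 2320/2661
  a_3 = 11072/13305
  a_4 = 4081/4435
  a_5 = 3769/4435

Starting state is 3, so the absorption probability is a_3 = 11072/13305.

Answer: 11072/13305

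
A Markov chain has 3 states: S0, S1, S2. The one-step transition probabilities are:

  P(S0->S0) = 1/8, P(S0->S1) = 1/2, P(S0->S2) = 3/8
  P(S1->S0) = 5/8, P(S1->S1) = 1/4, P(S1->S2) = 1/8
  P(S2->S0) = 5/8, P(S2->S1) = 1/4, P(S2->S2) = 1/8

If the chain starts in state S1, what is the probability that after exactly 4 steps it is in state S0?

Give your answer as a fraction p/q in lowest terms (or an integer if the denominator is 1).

Answer: 25/64

Derivation:
Computing P^4 by repeated multiplication:
P^1 =
  S0: [1/8, 1/2, 3/8]
  S1: [5/8, 1/4, 1/8]
  S2: [5/8, 1/4, 1/8]
P^2 =
  S0: [9/16, 9/32, 5/32]
  S1: [5/16, 13/32, 9/32]
  S2: [5/16, 13/32, 9/32]
P^3 =
  S0: [11/32, 25/64, 17/64]
  S1: [15/32, 21/64, 13/64]
  S2: [15/32, 21/64, 13/64]
P^4 =
  S0: [29/64, 43/128, 27/128]
  S1: [25/64, 47/128, 31/128]
  S2: [25/64, 47/128, 31/128]

(P^4)[S1 -> S0] = 25/64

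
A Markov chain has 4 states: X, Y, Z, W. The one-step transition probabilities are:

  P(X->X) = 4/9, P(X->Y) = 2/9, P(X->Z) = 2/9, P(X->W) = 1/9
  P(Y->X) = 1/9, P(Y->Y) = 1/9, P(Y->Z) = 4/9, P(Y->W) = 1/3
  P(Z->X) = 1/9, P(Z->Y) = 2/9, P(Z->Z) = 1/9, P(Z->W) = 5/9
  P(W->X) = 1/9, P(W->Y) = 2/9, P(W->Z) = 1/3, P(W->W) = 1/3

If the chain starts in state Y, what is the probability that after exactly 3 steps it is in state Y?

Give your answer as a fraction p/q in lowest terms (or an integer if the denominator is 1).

Answer: 145/729

Derivation:
Computing P^3 by repeated multiplication:
P^1 =
  X: [4/9, 2/9, 2/9, 1/9]
  Y: [1/9, 1/9, 4/9, 1/3]
  Z: [1/9, 2/9, 1/9, 5/9]
  W: [1/9, 2/9, 1/3, 1/3]
P^2 =
  X: [7/27, 16/81, 7/27, 23/81]
  Y: [4/27, 17/81, 19/81, 11/27]
  Z: [4/27, 16/81, 26/81, 1/3]
  W: [4/27, 16/81, 22/81, 31/81]
P^3 =
  X: [16/81, 146/729, 196/729, 1/3]
  Y: [13/81, 145/729, 70/243, 257/729]
  Z: [13/81, 146/729, 65/243, 271/729]
  W: [13/81, 146/729, 203/729, 263/729]

(P^3)[Y -> Y] = 145/729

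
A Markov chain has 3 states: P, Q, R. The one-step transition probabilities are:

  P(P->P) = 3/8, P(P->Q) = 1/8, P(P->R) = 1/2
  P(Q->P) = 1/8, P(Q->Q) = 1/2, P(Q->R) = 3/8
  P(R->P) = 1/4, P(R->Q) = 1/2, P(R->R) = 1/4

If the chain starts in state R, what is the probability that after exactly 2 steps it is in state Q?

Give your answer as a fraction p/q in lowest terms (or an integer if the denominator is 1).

Computing P^2 by repeated multiplication:
P^1 =
  P: [3/8, 1/8, 1/2]
  Q: [1/8, 1/2, 3/8]
  R: [1/4, 1/2, 1/4]
P^2 =
  P: [9/32, 23/64, 23/64]
  Q: [13/64, 29/64, 11/32]
  R: [7/32, 13/32, 3/8]

(P^2)[R -> Q] = 13/32

Answer: 13/32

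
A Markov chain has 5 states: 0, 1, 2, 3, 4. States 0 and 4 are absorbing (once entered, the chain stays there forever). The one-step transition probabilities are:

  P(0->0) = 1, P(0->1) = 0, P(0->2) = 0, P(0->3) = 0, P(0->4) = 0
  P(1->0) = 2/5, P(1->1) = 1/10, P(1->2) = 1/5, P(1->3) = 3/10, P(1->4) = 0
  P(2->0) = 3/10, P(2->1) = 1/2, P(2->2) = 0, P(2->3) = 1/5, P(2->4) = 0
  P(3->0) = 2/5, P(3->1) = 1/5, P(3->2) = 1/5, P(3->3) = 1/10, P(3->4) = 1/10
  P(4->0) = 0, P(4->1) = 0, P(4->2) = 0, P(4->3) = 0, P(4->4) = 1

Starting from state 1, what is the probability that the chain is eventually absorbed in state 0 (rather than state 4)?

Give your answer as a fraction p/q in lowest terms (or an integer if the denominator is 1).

Answer: 276/293

Derivation:
Let a_i = P(absorbed in 0 | start in state i).
Boundary conditions: a_0 = 1, a_4 = 0.
For each transient state i, a_i = sum_j P(i->j) * a_j:
  a_1 = 2/5*a_0 + 1/10*a_1 + 1/5*a_2 + 3/10*a_3 + 0*a_4
  a_2 = 3/10*a_0 + 1/2*a_1 + 0*a_2 + 1/5*a_3 + 0*a_4
  a_3 = 2/5*a_0 + 1/5*a_1 + 1/5*a_2 + 1/10*a_3 + 1/10*a_4

Substituting a_0 = 1 and a_4 = 0, rearrange to (I - Q) a = r where r[i] = P(i -> 0):
  [9/10, -1/5, -3/10] . (a_1, a_2, a_3) = 2/5
  [-1/2, 1, -1/5] . (a_1, a_2, a_3) = 3/10
  [-1/5, -1/5, 9/10] . (a_1, a_2, a_3) = 2/5

Solving yields:
  a_1 = 276/293
  a_2 = 553/586
  a_3 = 253/293

Starting state is 1, so the absorption probability is a_1 = 276/293.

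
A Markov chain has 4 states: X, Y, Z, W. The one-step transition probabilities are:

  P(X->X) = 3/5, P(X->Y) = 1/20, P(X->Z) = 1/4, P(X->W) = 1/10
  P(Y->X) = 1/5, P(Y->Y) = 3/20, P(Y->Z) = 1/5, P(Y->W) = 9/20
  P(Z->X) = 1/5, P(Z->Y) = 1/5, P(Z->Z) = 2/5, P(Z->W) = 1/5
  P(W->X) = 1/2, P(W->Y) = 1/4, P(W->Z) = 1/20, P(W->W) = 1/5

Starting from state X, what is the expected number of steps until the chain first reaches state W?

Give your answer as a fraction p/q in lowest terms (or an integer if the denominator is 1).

Let h_i = expected steps to first reach W from state i.
Boundary: h_W = 0.
First-step equations for the other states:
  h_X = 1 + 3/5*h_X + 1/20*h_Y + 1/4*h_Z + 1/10*h_W
  h_Y = 1 + 1/5*h_X + 3/20*h_Y + 1/5*h_Z + 9/20*h_W
  h_Z = 1 + 1/5*h_X + 1/5*h_Y + 2/5*h_Z + 1/5*h_W

Substituting h_W = 0 and rearranging gives the linear system (I - Q) h = 1:
  [2/5, -1/20, -1/4] . (h_X, h_Y, h_Z) = 1
  [-1/5, 17/20, -1/5] . (h_X, h_Y, h_Z) = 1
  [-1/5, -1/5, 3/5] . (h_X, h_Y, h_Z) = 1

Solving yields:
  h_X = 103/17
  h_Y = 64/17
  h_Z = 84/17

Starting state is X, so the expected hitting time is h_X = 103/17.

Answer: 103/17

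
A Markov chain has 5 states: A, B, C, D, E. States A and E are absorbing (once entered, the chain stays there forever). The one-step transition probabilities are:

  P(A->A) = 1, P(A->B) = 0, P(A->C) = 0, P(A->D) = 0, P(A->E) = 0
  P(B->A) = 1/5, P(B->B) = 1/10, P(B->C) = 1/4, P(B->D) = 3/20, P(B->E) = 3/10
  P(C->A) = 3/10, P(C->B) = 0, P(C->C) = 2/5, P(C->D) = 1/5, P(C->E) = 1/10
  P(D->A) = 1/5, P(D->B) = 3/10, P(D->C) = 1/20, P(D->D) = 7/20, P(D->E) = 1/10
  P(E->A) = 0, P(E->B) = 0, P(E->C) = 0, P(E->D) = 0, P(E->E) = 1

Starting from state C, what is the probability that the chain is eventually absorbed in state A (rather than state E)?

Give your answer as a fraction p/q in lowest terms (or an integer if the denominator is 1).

Let a_i = P(absorbed in A | start in state i).
Boundary conditions: a_A = 1, a_E = 0.
For each transient state i, a_i = sum_j P(i->j) * a_j:
  a_B = 1/5*a_A + 1/10*a_B + 1/4*a_C + 3/20*a_D + 3/10*a_E
  a_C = 3/10*a_A + 0*a_B + 2/5*a_C + 1/5*a_D + 1/10*a_E
  a_D = 1/5*a_A + 3/10*a_B + 1/20*a_C + 7/20*a_D + 1/10*a_E

Substituting a_A = 1 and a_E = 0, rearrange to (I - Q) a = r where r[i] = P(i -> A):
  [9/10, -1/4, -3/20] . (a_B, a_C, a_D) = 1/5
  [0, 3/5, -1/5] . (a_B, a_C, a_D) = 3/10
  [-3/10, -1/20, 13/20] . (a_B, a_C, a_D) = 1/5

Solving yields:
  a_B = 31/60
  a_C = 7/10
  a_D = 3/5

Starting state is C, so the absorption probability is a_C = 7/10.

Answer: 7/10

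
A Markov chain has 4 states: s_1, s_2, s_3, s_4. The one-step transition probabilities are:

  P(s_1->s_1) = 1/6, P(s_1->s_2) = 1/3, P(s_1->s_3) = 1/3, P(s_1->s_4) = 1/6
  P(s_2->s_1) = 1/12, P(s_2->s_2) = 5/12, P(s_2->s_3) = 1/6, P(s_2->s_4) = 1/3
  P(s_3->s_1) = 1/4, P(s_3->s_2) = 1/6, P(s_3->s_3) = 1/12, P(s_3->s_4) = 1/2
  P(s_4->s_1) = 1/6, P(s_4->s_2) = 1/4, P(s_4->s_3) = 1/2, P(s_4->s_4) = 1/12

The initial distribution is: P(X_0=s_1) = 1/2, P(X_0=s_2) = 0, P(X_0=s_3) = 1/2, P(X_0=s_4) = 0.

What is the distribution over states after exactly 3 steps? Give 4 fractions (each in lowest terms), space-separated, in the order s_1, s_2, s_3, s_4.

Propagating the distribution step by step (d_{t+1} = d_t * P):
d_0 = (s_1=1/2, s_2=0, s_3=1/2, s_4=0)
  d_1[s_1] = 1/2*1/6 + 0*1/12 + 1/2*1/4 + 0*1/6 = 5/24
  d_1[s_2] = 1/2*1/3 + 0*5/12 + 1/2*1/6 + 0*1/4 = 1/4
  d_1[s_3] = 1/2*1/3 + 0*1/6 + 1/2*1/12 + 0*1/2 = 5/24
  d_1[s_4] = 1/2*1/6 + 0*1/3 + 1/2*1/2 + 0*1/12 = 1/3
d_1 = (s_1=5/24, s_2=1/4, s_3=5/24, s_4=1/3)
  d_2[s_1] = 5/24*1/6 + 1/4*1/12 + 5/24*1/4 + 1/3*1/6 = 47/288
  d_2[s_2] = 5/24*1/3 + 1/4*5/12 + 5/24*1/6 + 1/3*1/4 = 7/24
  d_2[s_3] = 5/24*1/3 + 1/4*1/6 + 5/24*1/12 + 1/3*1/2 = 85/288
  d_2[s_4] = 5/24*1/6 + 1/4*1/3 + 5/24*1/2 + 1/3*1/12 = 1/4
d_2 = (s_1=47/288, s_2=7/24, s_3=85/288, s_4=1/4)
  d_3[s_1] = 47/288*1/6 + 7/24*1/12 + 85/288*1/4 + 1/4*1/6 = 577/3456
  d_3[s_2] = 47/288*1/3 + 7/24*5/12 + 85/288*1/6 + 1/4*1/4 = 497/1728
  d_3[s_3] = 47/288*1/3 + 7/24*1/6 + 85/288*1/12 + 1/4*1/2 = 97/384
  d_3[s_4] = 47/288*1/6 + 7/24*1/3 + 85/288*1/2 + 1/4*1/12 = 253/864
d_3 = (s_1=577/3456, s_2=497/1728, s_3=97/384, s_4=253/864)

Answer: 577/3456 497/1728 97/384 253/864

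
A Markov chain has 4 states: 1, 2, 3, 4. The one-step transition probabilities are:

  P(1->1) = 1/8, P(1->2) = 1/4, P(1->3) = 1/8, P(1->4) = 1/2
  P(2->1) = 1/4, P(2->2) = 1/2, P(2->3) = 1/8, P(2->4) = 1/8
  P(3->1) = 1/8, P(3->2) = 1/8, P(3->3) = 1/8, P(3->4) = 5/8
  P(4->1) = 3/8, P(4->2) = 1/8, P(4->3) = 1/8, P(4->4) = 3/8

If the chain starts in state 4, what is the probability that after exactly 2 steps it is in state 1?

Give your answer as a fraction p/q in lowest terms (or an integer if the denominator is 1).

Computing P^2 by repeated multiplication:
P^1 =
  1: [1/8, 1/4, 1/8, 1/2]
  2: [1/4, 1/2, 1/8, 1/8]
  3: [1/8, 1/8, 1/8, 5/8]
  4: [3/8, 1/8, 1/8, 3/8]
P^2 =
  1: [9/32, 15/64, 1/8, 23/64]
  2: [7/32, 11/32, 1/8, 5/16]
  3: [19/64, 3/16, 1/8, 25/64]
  4: [15/64, 7/32, 1/8, 27/64]

(P^2)[4 -> 1] = 15/64

Answer: 15/64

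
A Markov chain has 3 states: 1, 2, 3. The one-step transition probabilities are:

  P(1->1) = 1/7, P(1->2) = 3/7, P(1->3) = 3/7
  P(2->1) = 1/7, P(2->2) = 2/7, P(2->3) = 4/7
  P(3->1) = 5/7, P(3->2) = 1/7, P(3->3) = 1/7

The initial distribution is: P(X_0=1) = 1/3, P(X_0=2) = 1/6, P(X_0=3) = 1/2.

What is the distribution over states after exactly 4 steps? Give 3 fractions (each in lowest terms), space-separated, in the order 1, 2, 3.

Propagating the distribution step by step (d_{t+1} = d_t * P):
d_0 = (1=1/3, 2=1/6, 3=1/2)
  d_1[1] = 1/3*1/7 + 1/6*1/7 + 1/2*5/7 = 3/7
  d_1[2] = 1/3*3/7 + 1/6*2/7 + 1/2*1/7 = 11/42
  d_1[3] = 1/3*3/7 + 1/6*4/7 + 1/2*1/7 = 13/42
d_1 = (1=3/7, 2=11/42, 3=13/42)
  d_2[1] = 3/7*1/7 + 11/42*1/7 + 13/42*5/7 = 47/147
  d_2[2] = 3/7*3/7 + 11/42*2/7 + 13/42*1/7 = 89/294
  d_2[3] = 3/7*3/7 + 11/42*4/7 + 13/42*1/7 = 37/98
d_2 = (1=47/147, 2=89/294, 3=37/98)
  d_3[1] = 47/147*1/7 + 89/294*1/7 + 37/98*5/7 = 123/343
  d_3[2] = 47/147*3/7 + 89/294*2/7 + 37/98*1/7 = 571/2058
  d_3[3] = 47/147*3/7 + 89/294*4/7 + 37/98*1/7 = 107/294
d_3 = (1=123/343, 2=571/2058, 3=107/294)
  d_4[1] = 123/343*1/7 + 571/2058*1/7 + 107/294*5/7 = 361/1029
  d_4[2] = 123/343*3/7 + 571/2058*2/7 + 107/294*1/7 = 4105/14406
  d_4[3] = 123/343*3/7 + 571/2058*4/7 + 107/294*1/7 = 1749/4802
d_4 = (1=361/1029, 2=4105/14406, 3=1749/4802)

Answer: 361/1029 4105/14406 1749/4802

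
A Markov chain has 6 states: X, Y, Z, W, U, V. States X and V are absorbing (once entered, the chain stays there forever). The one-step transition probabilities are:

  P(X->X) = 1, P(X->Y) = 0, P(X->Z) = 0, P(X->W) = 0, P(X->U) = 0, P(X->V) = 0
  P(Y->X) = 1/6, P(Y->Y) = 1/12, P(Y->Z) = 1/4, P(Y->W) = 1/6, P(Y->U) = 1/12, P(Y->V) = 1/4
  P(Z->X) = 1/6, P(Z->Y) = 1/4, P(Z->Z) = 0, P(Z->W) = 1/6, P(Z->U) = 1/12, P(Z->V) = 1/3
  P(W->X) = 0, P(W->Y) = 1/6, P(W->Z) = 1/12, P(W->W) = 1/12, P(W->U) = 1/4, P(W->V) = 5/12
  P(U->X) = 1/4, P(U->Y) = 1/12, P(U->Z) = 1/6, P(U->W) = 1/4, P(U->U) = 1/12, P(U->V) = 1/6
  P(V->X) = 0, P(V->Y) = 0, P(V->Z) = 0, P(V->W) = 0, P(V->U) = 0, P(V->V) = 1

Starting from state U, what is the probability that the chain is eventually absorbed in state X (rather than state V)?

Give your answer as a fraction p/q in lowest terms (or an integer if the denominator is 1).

Let a_i = P(absorbed in X | start in state i).
Boundary conditions: a_X = 1, a_V = 0.
For each transient state i, a_i = sum_j P(i->j) * a_j:
  a_Y = 1/6*a_X + 1/12*a_Y + 1/4*a_Z + 1/6*a_W + 1/12*a_U + 1/4*a_V
  a_Z = 1/6*a_X + 1/4*a_Y + 0*a_Z + 1/6*a_W + 1/12*a_U + 1/3*a_V
  a_W = 0*a_X + 1/6*a_Y + 1/12*a_Z + 1/12*a_W + 1/4*a_U + 5/12*a_V
  a_U = 1/4*a_X + 1/12*a_Y + 1/6*a_Z + 1/4*a_W + 1/12*a_U + 1/6*a_V

Substituting a_X = 1 and a_V = 0, rearrange to (I - Q) a = r where r[i] = P(i -> X):
  [11/12, -1/4, -1/6, -1/12] . (a_Y, a_Z, a_W, a_U) = 1/6
  [-1/4, 1, -1/6, -1/12] . (a_Y, a_Z, a_W, a_U) = 1/6
  [-1/6, -1/12, 11/12, -1/4] . (a_Y, a_Z, a_W, a_U) = 0
  [-1/12, -1/6, -1/4, 11/12] . (a_Y, a_Z, a_W, a_U) = 1/4

Solving yields:
  a_Y = 825/2389
  a_Z = 770/2389
  a_W = 493/2389
  a_U = 1001/2389

Starting state is U, so the absorption probability is a_U = 1001/2389.

Answer: 1001/2389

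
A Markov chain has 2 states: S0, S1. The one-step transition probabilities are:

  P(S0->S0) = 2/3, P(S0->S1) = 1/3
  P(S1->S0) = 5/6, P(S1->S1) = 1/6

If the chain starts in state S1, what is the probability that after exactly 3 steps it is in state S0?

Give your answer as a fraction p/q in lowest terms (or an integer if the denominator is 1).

Answer: 155/216

Derivation:
Computing P^3 by repeated multiplication:
P^1 =
  S0: [2/3, 1/3]
  S1: [5/6, 1/6]
P^2 =
  S0: [13/18, 5/18]
  S1: [25/36, 11/36]
P^3 =
  S0: [77/108, 31/108]
  S1: [155/216, 61/216]

(P^3)[S1 -> S0] = 155/216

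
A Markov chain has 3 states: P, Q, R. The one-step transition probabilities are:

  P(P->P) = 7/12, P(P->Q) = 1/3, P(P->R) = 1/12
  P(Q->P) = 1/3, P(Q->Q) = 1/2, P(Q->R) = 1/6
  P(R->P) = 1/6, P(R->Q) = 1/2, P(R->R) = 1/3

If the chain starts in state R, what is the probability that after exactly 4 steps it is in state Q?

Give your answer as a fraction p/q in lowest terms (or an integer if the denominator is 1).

Answer: 755/1728

Derivation:
Computing P^4 by repeated multiplication:
P^1 =
  P: [7/12, 1/3, 1/12]
  Q: [1/3, 1/2, 1/6]
  R: [1/6, 1/2, 1/3]
P^2 =
  P: [67/144, 29/72, 19/144]
  Q: [7/18, 4/9, 1/6]
  R: [23/72, 17/36, 5/24]
P^3 =
  P: [739/1728, 365/864, 259/1728]
  Q: [29/72, 47/108, 35/216]
  R: [109/288, 193/432, 151/864]
P^4 =
  P: [8611/20736, 4445/10368, 3235/20736]
  Q: [1055/2592, 187/432, 415/2592]
  R: [4135/10368, 755/1728, 1703/10368]

(P^4)[R -> Q] = 755/1728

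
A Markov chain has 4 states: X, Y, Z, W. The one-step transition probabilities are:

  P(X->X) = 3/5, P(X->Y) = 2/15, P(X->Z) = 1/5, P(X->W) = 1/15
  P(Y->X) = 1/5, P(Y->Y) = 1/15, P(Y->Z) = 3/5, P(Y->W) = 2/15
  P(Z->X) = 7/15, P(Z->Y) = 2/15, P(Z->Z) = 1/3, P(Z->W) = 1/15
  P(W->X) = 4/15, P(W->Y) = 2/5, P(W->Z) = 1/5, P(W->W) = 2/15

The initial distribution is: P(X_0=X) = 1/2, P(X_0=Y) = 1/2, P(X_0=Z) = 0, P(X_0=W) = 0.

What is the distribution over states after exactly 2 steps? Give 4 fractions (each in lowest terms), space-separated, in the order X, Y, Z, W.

Propagating the distribution step by step (d_{t+1} = d_t * P):
d_0 = (X=1/2, Y=1/2, Z=0, W=0)
  d_1[X] = 1/2*3/5 + 1/2*1/5 + 0*7/15 + 0*4/15 = 2/5
  d_1[Y] = 1/2*2/15 + 1/2*1/15 + 0*2/15 + 0*2/5 = 1/10
  d_1[Z] = 1/2*1/5 + 1/2*3/5 + 0*1/3 + 0*1/5 = 2/5
  d_1[W] = 1/2*1/15 + 1/2*2/15 + 0*1/15 + 0*2/15 = 1/10
d_1 = (X=2/5, Y=1/10, Z=2/5, W=1/10)
  d_2[X] = 2/5*3/5 + 1/10*1/5 + 2/5*7/15 + 1/10*4/15 = 71/150
  d_2[Y] = 2/5*2/15 + 1/10*1/15 + 2/5*2/15 + 1/10*2/5 = 23/150
  d_2[Z] = 2/5*1/5 + 1/10*3/5 + 2/5*1/3 + 1/10*1/5 = 22/75
  d_2[W] = 2/5*1/15 + 1/10*2/15 + 2/5*1/15 + 1/10*2/15 = 2/25
d_2 = (X=71/150, Y=23/150, Z=22/75, W=2/25)

Answer: 71/150 23/150 22/75 2/25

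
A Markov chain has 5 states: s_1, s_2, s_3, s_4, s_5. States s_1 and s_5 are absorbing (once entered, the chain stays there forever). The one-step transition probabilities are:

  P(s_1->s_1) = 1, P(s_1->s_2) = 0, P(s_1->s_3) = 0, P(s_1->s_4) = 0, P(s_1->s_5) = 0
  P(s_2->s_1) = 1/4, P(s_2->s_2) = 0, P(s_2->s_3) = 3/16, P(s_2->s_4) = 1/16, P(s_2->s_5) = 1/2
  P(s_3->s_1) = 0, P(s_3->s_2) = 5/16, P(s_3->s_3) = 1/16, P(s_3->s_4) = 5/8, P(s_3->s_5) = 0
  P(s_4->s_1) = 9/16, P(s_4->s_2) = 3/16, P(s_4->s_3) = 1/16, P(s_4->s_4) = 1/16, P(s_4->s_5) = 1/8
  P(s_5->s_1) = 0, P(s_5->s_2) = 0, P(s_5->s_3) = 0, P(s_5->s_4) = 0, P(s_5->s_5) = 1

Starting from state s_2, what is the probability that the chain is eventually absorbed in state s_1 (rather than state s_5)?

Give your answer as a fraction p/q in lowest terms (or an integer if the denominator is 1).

Answer: 253/615

Derivation:
Let a_i = P(absorbed in s_1 | start in state i).
Boundary conditions: a_s_1 = 1, a_s_5 = 0.
For each transient state i, a_i = sum_j P(i->j) * a_j:
  a_s_2 = 1/4*a_s_1 + 0*a_s_2 + 3/16*a_s_3 + 1/16*a_s_4 + 1/2*a_s_5
  a_s_3 = 0*a_s_1 + 5/16*a_s_2 + 1/16*a_s_3 + 5/8*a_s_4 + 0*a_s_5
  a_s_4 = 9/16*a_s_1 + 3/16*a_s_2 + 1/16*a_s_3 + 1/16*a_s_4 + 1/8*a_s_5

Substituting a_s_1 = 1 and a_s_5 = 0, rearrange to (I - Q) a = r where r[i] = P(i -> s_1):
  [1, -3/16, -1/16] . (a_s_2, a_s_3, a_s_4) = 1/4
  [-5/16, 15/16, -5/8] . (a_s_2, a_s_3, a_s_4) = 0
  [-3/16, -1/16, 15/16] . (a_s_2, a_s_3, a_s_4) = 9/16

Solving yields:
  a_s_2 = 253/615
  a_s_3 = 127/205
  a_s_4 = 89/123

Starting state is s_2, so the absorption probability is a_s_2 = 253/615.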